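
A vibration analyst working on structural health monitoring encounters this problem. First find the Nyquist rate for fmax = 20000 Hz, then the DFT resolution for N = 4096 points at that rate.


Step 1 — Nyquist sampling rate:
fs = 2 * fmax = 2 * 20000 = 40000 Hz

Step 2 — DFT bin spacing:
df = fs / N = 40000 / 4096 = 9.7656 Hz

9.7656 Hz


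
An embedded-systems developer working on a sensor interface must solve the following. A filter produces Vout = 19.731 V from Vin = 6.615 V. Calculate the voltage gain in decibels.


Voltage gain in dB:
G = 20 * log10(Vout / Vin)
  = 20 * log10(19.731 / 6.615)
  = 20 * log10(2.982766)
  = 20 * 0.474619
  = 9.49 dB

9.49 dB


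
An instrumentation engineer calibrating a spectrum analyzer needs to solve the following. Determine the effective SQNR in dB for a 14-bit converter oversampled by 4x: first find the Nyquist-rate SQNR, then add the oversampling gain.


Step 1 — baseline SQNR at Nyquist:
SQNR_base = 6.02*N + 1.76
          = 6.02*14 + 1.76
          = 86.04 dB

Step 2 — oversampling processing gain:
G = 10*log10(OSR) = 10*log10(4) = 6.02 dB

Step 3 — total:
SQNR_total = 86.04 + 6.02 = 92.06 dB

Base SQNR = 86.04 dB; oversampled SQNR = 92.06 dB


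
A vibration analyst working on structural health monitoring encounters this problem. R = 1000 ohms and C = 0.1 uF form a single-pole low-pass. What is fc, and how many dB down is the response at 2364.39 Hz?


Step 1 — cutoff frequency:
fc = 1 / (2*pi*R*C)
C = 0.1 uF = 1e-07 F
fc = 1 / (2*pi*1000*1e-07)
   = 1591.549 Hz

Step 2 — magnitude at f = 2364.39 Hz:
|H(f)| = 1 / sqrt(1 + (f/fc)^2)
f/fc = 2364.39 / 1591.549 = 1.48559
|H| = 1 / sqrt(1 + 2.206978) = 0.5584085
|H|_dB = 20*log10(0.5584085) = -5.06 dB

fc = 1591.549 Hz; |H(2364.39 Hz)| = -5.06 dB


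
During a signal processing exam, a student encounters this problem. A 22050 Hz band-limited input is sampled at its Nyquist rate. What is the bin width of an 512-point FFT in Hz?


Step 1 — Nyquist sampling rate:
fs = 2 * fmax = 2 * 22050 = 44100 Hz

Step 2 — DFT bin spacing:
df = fs / N = 44100 / 512 = 86.1328 Hz

86.1328 Hz


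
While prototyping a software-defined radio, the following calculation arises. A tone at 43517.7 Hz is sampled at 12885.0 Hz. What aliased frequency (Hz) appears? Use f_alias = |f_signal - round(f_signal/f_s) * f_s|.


Compute the nearest integer multiple of fs to the signal:
n = round(43517.7 / 12885.0) = 3
f_alias = |43517.7 - 3 * 12885.0|
        = |43517.7 - 38655.0|
        = 4862.7 Hz

4862.7


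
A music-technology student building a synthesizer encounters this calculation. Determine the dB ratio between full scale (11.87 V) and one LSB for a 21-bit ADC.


Dynamic range from full-scale to LSB:
V_min = V_max / 2^bits = 11.87 / 2^21
DR = 20 * log10(V_max / V_min)
   = 20 * log10(2^21)
   = 20 * 21 * log10(2)
   = 126.43 dB

126.43 dB


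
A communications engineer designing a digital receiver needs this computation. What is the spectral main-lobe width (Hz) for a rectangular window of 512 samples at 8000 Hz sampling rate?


Main lobe width for a rectangular window:
Width = 2 * fs / N
      = 2 * 8000 / 512
      = 16000 / 512
      = 31.25 Hz

31.25 Hz


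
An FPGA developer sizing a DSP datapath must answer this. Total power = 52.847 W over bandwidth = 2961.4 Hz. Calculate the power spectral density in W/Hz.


Power spectral density:
PSD = P / BW
    = 52.847 / 2961.4
    = 0.01784528 W/Hz

0.01784528 W/Hz


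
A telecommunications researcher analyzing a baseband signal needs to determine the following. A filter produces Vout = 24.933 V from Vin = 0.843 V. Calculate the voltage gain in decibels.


Voltage gain in dB:
G = 20 * log10(Vout / Vin)
  = 20 * log10(24.933 / 0.843)
  = 20 * log10(29.576512)
  = 20 * 1.470947
  = 29.42 dB

29.42 dB


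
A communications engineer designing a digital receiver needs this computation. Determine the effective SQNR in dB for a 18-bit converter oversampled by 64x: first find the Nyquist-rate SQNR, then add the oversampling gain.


Step 1 — baseline SQNR at Nyquist:
SQNR_base = 6.02*N + 1.76
          = 6.02*18 + 1.76
          = 110.12 dB

Step 2 — oversampling processing gain:
G = 10*log10(OSR) = 10*log10(64) = 18.06 dB

Step 3 — total:
SQNR_total = 110.12 + 18.06 = 128.18 dB

Base SQNR = 110.12 dB; oversampled SQNR = 128.18 dB


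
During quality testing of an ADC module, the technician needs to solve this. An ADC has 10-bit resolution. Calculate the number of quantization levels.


Number of quantization levels = 2^N
= 2^10
= 1024

1024


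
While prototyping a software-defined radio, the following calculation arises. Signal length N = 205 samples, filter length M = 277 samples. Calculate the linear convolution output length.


Linear convolution output length:
L = N + M - 1
  = 205 + 277 - 1
  = 481 samples

481


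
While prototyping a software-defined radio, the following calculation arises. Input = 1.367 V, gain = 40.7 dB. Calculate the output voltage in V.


Output voltage from dB gain:
V_out = V_in * 10^(gain_dB / 20)
      = 1.367 * 10^(40.7 / 20)
      = 1.367 * 108.392691
      = 148.1728 V

148.1728 V


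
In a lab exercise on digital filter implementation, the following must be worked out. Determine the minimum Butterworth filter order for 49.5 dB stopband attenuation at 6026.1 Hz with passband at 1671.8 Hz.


Butterworth filter order formula:
n = log10(10^(A/10) - 1) / (2 * log10(f_stop/f_pass))
10^(49.5/10) - 1 = 89124.0938
f_stop/f_pass = 6026.1 / 1671.8 = 3.6046
n = 4.4446 -> ceil = 5

5


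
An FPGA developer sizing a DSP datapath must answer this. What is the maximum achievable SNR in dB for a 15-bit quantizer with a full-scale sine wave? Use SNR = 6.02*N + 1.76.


Theoretical SNR for a full-scale sinusoid:
SNR = 6.02 * N + 1.76
    = 6.02 * 15 + 1.76
    = 90.3 + 1.76
    = 92.06 dB

92.06 dB


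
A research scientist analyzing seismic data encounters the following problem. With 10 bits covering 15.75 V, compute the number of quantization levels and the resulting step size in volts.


Step 1 — number of quantization levels:
L = 2^N = 2^10 = 1024

Step 2 — LSB step size:
delta = Vfs / L
      = 15.75 / 1024
      = 0.01538086 V

Levels = 1024; step size = 0.01538086 V


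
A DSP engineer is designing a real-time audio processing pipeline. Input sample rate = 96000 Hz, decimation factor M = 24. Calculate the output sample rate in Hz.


Decimation reduces the sample rate:
fs_out = fs_in / M
       = 96000 / 24
       = 4000.0 Hz

4000.0 Hz


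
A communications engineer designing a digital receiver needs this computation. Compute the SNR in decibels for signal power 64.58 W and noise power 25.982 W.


SNR in decibels:
SNR = 10 * log10(Ps / Pn)
    = 10 * log10(64.58 / 25.982)
    = 10 * log10(2.4856)
    = 10 * 0.3954
    = 3.95 dB

3.95 dB


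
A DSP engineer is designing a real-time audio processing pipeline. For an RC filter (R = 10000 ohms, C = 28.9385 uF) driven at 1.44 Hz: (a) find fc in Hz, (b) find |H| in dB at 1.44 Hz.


Step 1 — cutoff frequency:
fc = 1 / (2*pi*R*C)
C = 28.9385 uF = 2.89385e-05 F
fc = 1 / (2*pi*10000*2.89385e-05)
   = 0.549976 Hz

Step 2 — magnitude at f = 1.44 Hz:
|H(f)| = 1 / sqrt(1 + (f/fc)^2)
f/fc = 1.44 / 0.549976 = 2.618296
|H| = 1 / sqrt(1 + 6.855474) = 0.3567909
|H|_dB = 20*log10(0.3567909) = -8.95 dB

fc = 0.549976 Hz; |H(1.44 Hz)| = -8.95 dB


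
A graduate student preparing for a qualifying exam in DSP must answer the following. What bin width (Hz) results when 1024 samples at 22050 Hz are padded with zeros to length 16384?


Frequency resolution after zero-padding:
N_padded = 1024 * 16 = 16384
df = fs / N_padded
   = 22050 / 16384
   = 1.3458 Hz

1.3458 Hz


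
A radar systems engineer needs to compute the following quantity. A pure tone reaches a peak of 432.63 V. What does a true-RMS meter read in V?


RMS voltage for a sinusoidal waveform:
V_rms = V_peak / sqrt(2)
      = 432.63 / 1.414214
      = 305.916 V

305.916 V


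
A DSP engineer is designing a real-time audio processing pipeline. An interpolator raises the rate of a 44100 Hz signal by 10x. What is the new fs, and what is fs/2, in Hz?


Step 1 — output sample rate after interpolation by L:
fs_out = L * fs_in = 10 * 44100 = 441000 Hz

Step 2 — Nyquist frequency of the output stream:
f_Nyq = fs_out / 2 = 441000 / 2 = 220500.0 Hz

fs_out = 441000 Hz; f_Nyquist = 220500.0 Hz


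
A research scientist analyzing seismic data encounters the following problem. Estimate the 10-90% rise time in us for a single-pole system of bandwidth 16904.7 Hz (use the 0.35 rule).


Rise time from bandwidth relationship:
tr = 0.35 / BW
   = 0.35 / 16904.7
   = 2.070430117e-05 s
   = 20.7043 us

20.7043 us


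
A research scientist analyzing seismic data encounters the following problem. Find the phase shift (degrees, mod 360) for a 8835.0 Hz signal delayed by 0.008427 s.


Phase shift from frequency and time delay:
phi = 360 * f * t_delay
    = 360 * 8835.0 * 0.008427
    = 26802.92 degrees
    mod 360 = 162.92 degrees

162.92 degrees


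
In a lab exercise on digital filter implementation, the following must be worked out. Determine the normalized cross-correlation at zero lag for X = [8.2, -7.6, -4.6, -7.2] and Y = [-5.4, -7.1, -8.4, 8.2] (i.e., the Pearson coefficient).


Pearson correlation coefficient (population):
r = cov(X,Y) / (std(X) * std(Y))
Mean X = -2.8, Mean Y = -3.175
Cov(X,Y) = -11.57
Std(X) = 6.454456, Std(Y) = 6.65296
r = -0.2694

-0.2694


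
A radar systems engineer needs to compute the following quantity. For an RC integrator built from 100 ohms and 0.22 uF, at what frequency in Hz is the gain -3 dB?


Cutoff frequency of a first-order RC filter:
fc = 1 / (2 * pi * R * C)
C = 0.22 uF = 2.2e-07 F
fc = 1 / (2 * pi * 100 * 2.2e-07)
   = 1 / 0.00013823007675795
   = 7234.315595 Hz

7234.315595 Hz


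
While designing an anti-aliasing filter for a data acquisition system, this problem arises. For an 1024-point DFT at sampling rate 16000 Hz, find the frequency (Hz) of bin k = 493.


Frequency of DFT bin k:
f_k = k * fs / N
    = 493 * 16000 / 1024
    = 7888000 / 1024
    = 7703.125 Hz

7703.125 Hz


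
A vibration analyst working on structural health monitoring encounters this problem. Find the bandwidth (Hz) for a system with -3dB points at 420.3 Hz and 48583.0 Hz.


Bandwidth is the difference of -3dB frequencies:
BW = f_high - f_low
   = 48583.0 - 420.3
   = 48162.7 Hz

48162.7 Hz


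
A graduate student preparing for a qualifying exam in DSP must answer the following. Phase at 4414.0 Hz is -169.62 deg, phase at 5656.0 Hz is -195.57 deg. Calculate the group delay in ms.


Group delay from phase difference:
tau = -d(phi)/d(omega)
d(phi) = -25.95 deg = -0.452913 rad
d(omega) = 2*pi*(5656.0 - 4414.0) = 7803.7162 rad/s
tau = -(-0.452913) / 7803.7162
    = 0.058 ms

0.058 ms


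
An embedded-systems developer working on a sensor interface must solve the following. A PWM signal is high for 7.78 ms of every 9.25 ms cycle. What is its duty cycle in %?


Duty cycle as a percentage:
DC = (t_on / T) * 100
   = (7.78 / 9.25) * 100
   = 0.841081 * 100
   = 84.11 %

84.11 %


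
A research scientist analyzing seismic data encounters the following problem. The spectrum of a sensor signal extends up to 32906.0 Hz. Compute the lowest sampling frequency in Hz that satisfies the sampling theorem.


The Nyquist rate is twice the maximum frequency component.
fs_min = 2 * fmax
      = 2 * 32906.0
      = 65812.0 Hz

65812.0


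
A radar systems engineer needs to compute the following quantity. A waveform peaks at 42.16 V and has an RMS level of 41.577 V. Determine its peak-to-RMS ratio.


Crest factor is the ratio of peak to RMS:
CF = V_peak / V_rms
   = 42.16 / 41.577
   = 1.014

1.014


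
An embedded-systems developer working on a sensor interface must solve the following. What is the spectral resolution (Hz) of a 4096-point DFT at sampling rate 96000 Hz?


DFT frequency resolution:
df = fs / N
   = 96000 / 4096
   = 23.4375 Hz

23.4375 Hz


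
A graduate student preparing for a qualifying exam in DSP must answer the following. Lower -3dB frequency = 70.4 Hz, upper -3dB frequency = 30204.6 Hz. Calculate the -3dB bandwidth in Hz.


Bandwidth is the difference of -3dB frequencies:
BW = f_high - f_low
   = 30204.6 - 70.4
   = 30134.2 Hz

30134.2 Hz


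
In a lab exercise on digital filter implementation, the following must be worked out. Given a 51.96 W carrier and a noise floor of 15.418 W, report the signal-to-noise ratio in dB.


SNR in decibels:
SNR = 10 * log10(Ps / Pn)
    = 10 * log10(51.96 / 15.418)
    = 10 * log10(3.3701)
    = 10 * 0.5276
    = 5.28 dB

5.28 dB


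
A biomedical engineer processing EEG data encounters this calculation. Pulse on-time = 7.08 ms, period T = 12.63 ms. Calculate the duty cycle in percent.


Duty cycle as a percentage:
DC = (t_on / T) * 100
   = (7.08 / 12.63) * 100
   = 0.56057 * 100
   = 56.06 %

56.06 %


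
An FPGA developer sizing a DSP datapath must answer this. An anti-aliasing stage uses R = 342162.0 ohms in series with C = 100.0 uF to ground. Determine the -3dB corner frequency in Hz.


Cutoff frequency of a first-order RC filter:
fc = 1 / (2 * pi * R * C)
C = 100.0 uF = 0.0001 F
fc = 1 / (2 * pi * 342162.0 * 0.0001)
   = 1 / 214.98672510752
   = 0.004651 Hz

0.004651 Hz


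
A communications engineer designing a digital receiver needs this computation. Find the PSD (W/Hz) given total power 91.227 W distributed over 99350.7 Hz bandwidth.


Power spectral density:
PSD = P / BW
    = 91.227 / 99350.7
    = 0.00091823 W/Hz

0.00091823 W/Hz


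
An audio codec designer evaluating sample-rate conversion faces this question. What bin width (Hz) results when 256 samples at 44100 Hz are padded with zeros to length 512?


Frequency resolution after zero-padding:
N_padded = 256 * 2 = 512
df = fs / N_padded
   = 44100 / 512
   = 86.1328 Hz

86.1328 Hz


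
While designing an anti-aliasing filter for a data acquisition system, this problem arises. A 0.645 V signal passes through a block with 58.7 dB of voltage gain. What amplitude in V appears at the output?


Output voltage from dB gain:
V_out = V_in * 10^(gain_dB / 20)
      = 0.645 * 10^(58.7 / 20)
      = 0.645 * 860.993752
      = 555.341 V

555.341 V


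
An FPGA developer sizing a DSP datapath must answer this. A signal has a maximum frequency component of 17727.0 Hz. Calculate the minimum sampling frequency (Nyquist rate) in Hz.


The Nyquist rate is twice the maximum frequency component.
fs_min = 2 * fmax
      = 2 * 17727.0
      = 35454.0 Hz

35454.0


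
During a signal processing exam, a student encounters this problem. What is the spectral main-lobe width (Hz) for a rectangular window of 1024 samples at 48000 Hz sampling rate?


Main lobe width for a rectangular window:
Width = 2 * fs / N
      = 2 * 48000 / 1024
      = 96000 / 1024
      = 93.75 Hz

93.75 Hz


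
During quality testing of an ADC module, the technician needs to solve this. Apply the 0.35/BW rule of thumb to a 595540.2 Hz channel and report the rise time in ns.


Rise time from bandwidth relationship:
tr = 0.35 / BW
   = 0.35 / 595540.2
   = 5.877017202e-07 s
   = 587.7017 ns

587.7017 ns


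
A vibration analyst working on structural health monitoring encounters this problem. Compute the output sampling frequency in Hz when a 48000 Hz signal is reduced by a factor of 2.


Decimation reduces the sample rate:
fs_out = fs_in / M
       = 48000 / 2
       = 24000.0 Hz

24000.0 Hz


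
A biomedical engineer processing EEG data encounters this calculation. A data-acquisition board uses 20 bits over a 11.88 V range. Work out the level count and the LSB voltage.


Step 1 — number of quantization levels:
L = 2^N = 2^20 = 1048576

Step 2 — LSB step size:
delta = Vfs / L
      = 11.88 / 1048576
      = 1.133e-05 V

Levels = 1048576; step size = 1.133e-05 V


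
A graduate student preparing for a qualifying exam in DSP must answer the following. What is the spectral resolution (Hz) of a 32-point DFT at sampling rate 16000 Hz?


DFT frequency resolution:
df = fs / N
   = 16000 / 32
   = 500.0 Hz

500.0 Hz


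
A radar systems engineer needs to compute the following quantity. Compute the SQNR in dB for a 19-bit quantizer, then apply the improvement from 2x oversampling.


Step 1 — baseline SQNR at Nyquist:
SQNR_base = 6.02*N + 1.76
          = 6.02*19 + 1.76
          = 116.14 dB

Step 2 — oversampling processing gain:
G = 10*log10(OSR) = 10*log10(2) = 3.01 dB

Step 3 — total:
SQNR_total = 116.14 + 3.01 = 119.15 dB

Base SQNR = 116.14 dB; oversampled SQNR = 119.15 dB


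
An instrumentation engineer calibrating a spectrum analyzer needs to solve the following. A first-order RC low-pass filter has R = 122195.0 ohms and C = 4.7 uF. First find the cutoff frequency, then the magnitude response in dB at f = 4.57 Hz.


Step 1 — cutoff frequency:
fc = 1 / (2*pi*R*C)
C = 4.7 uF = 4.7e-06 F
fc = 1 / (2*pi*122195.0*4.7e-06)
   = 0.277121 Hz

Step 2 — magnitude at f = 4.57 Hz:
|H(f)| = 1 / sqrt(1 + (f/fc)^2)
f/fc = 4.57 / 0.277121 = 16.490991
|H| = 1 / sqrt(1 + 271.952784) = 0.060528
|H|_dB = 20*log10(0.060528) = -24.36 dB

fc = 0.277121 Hz; |H(4.57 Hz)| = -24.36 dB


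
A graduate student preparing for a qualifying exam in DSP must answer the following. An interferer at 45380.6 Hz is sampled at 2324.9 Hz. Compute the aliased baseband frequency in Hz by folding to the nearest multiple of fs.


Compute the nearest integer multiple of fs to the signal:
n = round(45380.6 / 2324.9) = 20
f_alias = |45380.6 - 20 * 2324.9|
        = |45380.6 - 46498.0|
        = 1117.4 Hz

1117.4


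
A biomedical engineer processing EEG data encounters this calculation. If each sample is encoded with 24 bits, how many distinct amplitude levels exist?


Number of quantization levels = 2^N
= 2^24
= 16777216

16777216


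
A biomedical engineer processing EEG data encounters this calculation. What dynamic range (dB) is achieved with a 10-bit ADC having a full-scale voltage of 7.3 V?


Dynamic range from full-scale to LSB:
V_min = V_max / 2^bits = 7.3 / 2^10
DR = 20 * log10(V_max / V_min)
   = 20 * log10(2^10)
   = 20 * 10 * log10(2)
   = 60.21 dB

60.21 dB


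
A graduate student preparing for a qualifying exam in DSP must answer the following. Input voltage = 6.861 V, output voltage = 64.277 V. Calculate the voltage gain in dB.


Voltage gain in dB:
G = 20 * log10(Vout / Vin)
  = 20 * log10(64.277 / 6.861)
  = 20 * log10(9.368459)
  = 20 * 0.971668
  = 19.43 dB

19.43 dB


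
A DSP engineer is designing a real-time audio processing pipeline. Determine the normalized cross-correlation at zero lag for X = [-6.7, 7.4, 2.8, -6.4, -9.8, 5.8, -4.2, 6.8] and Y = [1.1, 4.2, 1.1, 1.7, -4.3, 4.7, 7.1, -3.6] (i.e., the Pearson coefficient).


Pearson correlation coefficient (population):
r = cov(X,Y) / (std(X) * std(Y))
Mean X = -0.5375, Mean Y = 1.5
Cov(X,Y) = 4.6825
Std(X) = 6.516314, Std(Y) = 3.689512
r = 0.1948

0.1948


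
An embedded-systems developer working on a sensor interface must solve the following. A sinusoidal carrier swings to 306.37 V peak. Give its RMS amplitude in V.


RMS voltage for a sinusoidal waveform:
V_rms = V_peak / sqrt(2)
      = 306.37 / 1.414214
      = 216.636 V

216.636 V


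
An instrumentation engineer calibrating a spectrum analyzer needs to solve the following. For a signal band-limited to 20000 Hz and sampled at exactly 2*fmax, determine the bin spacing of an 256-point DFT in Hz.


Step 1 — Nyquist sampling rate:
fs = 2 * fmax = 2 * 20000 = 40000 Hz

Step 2 — DFT bin spacing:
df = fs / N = 40000 / 256 = 156.25 Hz

156.25 Hz


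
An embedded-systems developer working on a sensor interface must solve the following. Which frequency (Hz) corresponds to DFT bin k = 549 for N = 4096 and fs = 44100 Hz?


Frequency of DFT bin k:
f_k = k * fs / N
    = 549 * 44100 / 4096
    = 24210900 / 4096
    = 5910.864 Hz

5910.864 Hz


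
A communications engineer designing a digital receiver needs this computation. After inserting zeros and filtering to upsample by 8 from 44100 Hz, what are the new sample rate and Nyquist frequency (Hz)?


Step 1 — output sample rate after interpolation by L:
fs_out = L * fs_in = 8 * 44100 = 352800 Hz

Step 2 — Nyquist frequency of the output stream:
f_Nyq = fs_out / 2 = 352800 / 2 = 176400.0 Hz

fs_out = 352800 Hz; f_Nyquist = 176400.0 Hz


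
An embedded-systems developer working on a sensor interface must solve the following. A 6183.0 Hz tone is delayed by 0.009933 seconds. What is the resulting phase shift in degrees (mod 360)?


Phase shift from frequency and time delay:
phi = 360 * f * t_delay
    = 360 * 6183.0 * 0.009933
    = 22109.67 degrees
    mod 360 = 149.67 degrees

149.67 degrees


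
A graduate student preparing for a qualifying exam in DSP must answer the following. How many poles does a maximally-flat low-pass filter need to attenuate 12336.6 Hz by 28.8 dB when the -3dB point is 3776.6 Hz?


Butterworth filter order formula:
n = log10(10^(A/10) - 1) / (2 * log10(f_stop/f_pass))
10^(28.8/10) - 1 = 757.5776
f_stop/f_pass = 12336.6 / 3776.6 = 3.2666
n = 2.8005 -> ceil = 3

3


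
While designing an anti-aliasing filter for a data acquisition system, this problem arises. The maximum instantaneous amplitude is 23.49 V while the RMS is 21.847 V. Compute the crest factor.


Crest factor is the ratio of peak to RMS:
CF = V_peak / V_rms
   = 23.49 / 21.847
   = 1.0752

1.0752


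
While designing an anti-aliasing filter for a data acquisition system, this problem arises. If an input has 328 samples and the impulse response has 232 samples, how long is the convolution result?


Linear convolution output length:
L = N + M - 1
  = 328 + 232 - 1
  = 559 samples

559


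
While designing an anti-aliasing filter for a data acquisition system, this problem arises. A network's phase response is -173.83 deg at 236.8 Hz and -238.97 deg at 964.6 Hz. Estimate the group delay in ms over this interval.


Group delay from phase difference:
tau = -d(phi)/d(omega)
d(phi) = -65.14 deg = -1.136907 rad
d(omega) = 2*pi*(964.6 - 236.8) = 4572.9023 rad/s
tau = -(-1.136907) / 4572.9023
    = 0.2486 ms

0.2486 ms


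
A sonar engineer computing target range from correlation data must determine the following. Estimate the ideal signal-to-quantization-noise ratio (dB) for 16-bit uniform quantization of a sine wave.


Theoretical SNR for a full-scale sinusoid:
SNR = 6.02 * N + 1.76
    = 6.02 * 16 + 1.76
    = 96.32 + 1.76
    = 98.08 dB

98.08 dB


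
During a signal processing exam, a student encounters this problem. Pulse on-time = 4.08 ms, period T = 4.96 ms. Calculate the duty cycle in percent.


Duty cycle as a percentage:
DC = (t_on / T) * 100
   = (4.08 / 4.96) * 100
   = 0.822581 * 100
   = 82.26 %

82.26 %


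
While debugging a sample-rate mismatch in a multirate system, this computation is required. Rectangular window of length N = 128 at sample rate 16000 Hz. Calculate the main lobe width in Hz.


Main lobe width for a rectangular window:
Width = 2 * fs / N
      = 2 * 16000 / 128
      = 32000 / 128
      = 250.0 Hz

250.0 Hz


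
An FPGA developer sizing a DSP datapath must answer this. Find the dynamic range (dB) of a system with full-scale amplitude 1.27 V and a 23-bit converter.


Dynamic range from full-scale to LSB:
V_min = V_max / 2^bits = 1.27 / 2^23
DR = 20 * log10(V_max / V_min)
   = 20 * log10(2^23)
   = 20 * 23 * log10(2)
   = 138.47 dB

138.47 dB


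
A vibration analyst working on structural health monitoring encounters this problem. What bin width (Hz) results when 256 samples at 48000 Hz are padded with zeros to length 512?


Frequency resolution after zero-padding:
N_padded = 256 * 2 = 512
df = fs / N_padded
   = 48000 / 512
   = 93.75 Hz

93.75 Hz


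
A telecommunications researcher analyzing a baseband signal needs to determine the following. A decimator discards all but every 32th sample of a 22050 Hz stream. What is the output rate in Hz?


Decimation reduces the sample rate:
fs_out = fs_in / M
       = 22050 / 32
       = 689.0625 Hz

689.0625 Hz


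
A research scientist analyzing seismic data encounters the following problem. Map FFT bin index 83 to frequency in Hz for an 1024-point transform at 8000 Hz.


Frequency of DFT bin k:
f_k = k * fs / N
    = 83 * 8000 / 1024
    = 664000 / 1024
    = 648.438 Hz

648.438 Hz


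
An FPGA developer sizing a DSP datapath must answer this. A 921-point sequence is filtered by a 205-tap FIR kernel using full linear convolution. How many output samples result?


Linear convolution output length:
L = N + M - 1
  = 921 + 205 - 1
  = 1125 samples

1125


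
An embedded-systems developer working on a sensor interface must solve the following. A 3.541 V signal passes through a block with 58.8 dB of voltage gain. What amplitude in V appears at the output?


Output voltage from dB gain:
V_out = V_in * 10^(gain_dB / 20)
      = 3.541 * 10^(58.8 / 20)
      = 3.541 * 870.96359
      = 3084.0821 V

3084.0821 V


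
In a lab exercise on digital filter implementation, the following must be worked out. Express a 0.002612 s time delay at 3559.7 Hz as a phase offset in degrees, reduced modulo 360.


Phase shift from frequency and time delay:
phi = 360 * f * t_delay
    = 360 * 3559.7 * 0.002612
    = 3347.26 degrees
    mod 360 = 107.26 degrees

107.26 degrees


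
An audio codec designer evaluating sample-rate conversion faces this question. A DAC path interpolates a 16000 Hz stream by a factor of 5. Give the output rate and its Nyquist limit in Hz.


Step 1 — output sample rate after interpolation by L:
fs_out = L * fs_in = 5 * 16000 = 80000 Hz

Step 2 — Nyquist frequency of the output stream:
f_Nyq = fs_out / 2 = 80000 / 2 = 40000.0 Hz

fs_out = 80000 Hz; f_Nyquist = 40000.0 Hz


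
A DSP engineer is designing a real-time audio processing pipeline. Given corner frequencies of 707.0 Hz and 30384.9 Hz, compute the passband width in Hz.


Bandwidth is the difference of -3dB frequencies:
BW = f_high - f_low
   = 30384.9 - 707.0
   = 29677.9 Hz

29677.9 Hz


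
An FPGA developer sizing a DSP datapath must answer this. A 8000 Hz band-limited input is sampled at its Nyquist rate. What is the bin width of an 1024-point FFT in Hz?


Step 1 — Nyquist sampling rate:
fs = 2 * fmax = 2 * 8000 = 16000 Hz

Step 2 — DFT bin spacing:
df = fs / N = 16000 / 1024 = 15.625 Hz

15.625 Hz


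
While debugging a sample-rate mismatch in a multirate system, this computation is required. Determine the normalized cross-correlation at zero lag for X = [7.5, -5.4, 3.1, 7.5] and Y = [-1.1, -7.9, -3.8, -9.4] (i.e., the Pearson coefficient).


Pearson correlation coefficient (population):
r = cov(X,Y) / (std(X) * std(Y))
Mean X = 3.175, Mean Y = -5.55
Cov(X,Y) = 5.65375
Std(X) = 5.266581, Std(Y) = 3.286716
r = 0.3266

0.3266


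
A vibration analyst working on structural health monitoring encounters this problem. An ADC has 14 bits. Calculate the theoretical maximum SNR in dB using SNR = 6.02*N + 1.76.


Theoretical SNR for a full-scale sinusoid:
SNR = 6.02 * N + 1.76
    = 6.02 * 14 + 1.76
    = 84.28 + 1.76
    = 86.04 dB

86.04 dB


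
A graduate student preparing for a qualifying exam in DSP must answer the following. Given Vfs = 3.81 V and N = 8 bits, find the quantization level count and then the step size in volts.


Step 1 — number of quantization levels:
L = 2^N = 2^8 = 256

Step 2 — LSB step size:
delta = Vfs / L
      = 3.81 / 256
      = 0.01488281 V

Levels = 256; step size = 0.01488281 V


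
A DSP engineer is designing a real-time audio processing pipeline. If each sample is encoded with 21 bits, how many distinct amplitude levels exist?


Number of quantization levels = 2^N
= 2^21
= 2097152

2097152


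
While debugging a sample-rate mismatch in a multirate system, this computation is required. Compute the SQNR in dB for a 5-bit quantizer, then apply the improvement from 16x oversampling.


Step 1 — baseline SQNR at Nyquist:
SQNR_base = 6.02*N + 1.76
          = 6.02*5 + 1.76
          = 31.86 dB

Step 2 — oversampling processing gain:
G = 10*log10(OSR) = 10*log10(16) = 12.04 dB

Step 3 — total:
SQNR_total = 31.86 + 12.04 = 43.9 dB

Base SQNR = 31.86 dB; oversampled SQNR = 43.9 dB


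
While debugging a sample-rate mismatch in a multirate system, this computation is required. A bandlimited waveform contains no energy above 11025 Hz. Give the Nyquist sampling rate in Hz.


The Nyquist rate is twice the maximum frequency component.
fs_min = 2 * fmax
      = 2 * 11025
      = 22050 Hz

22050


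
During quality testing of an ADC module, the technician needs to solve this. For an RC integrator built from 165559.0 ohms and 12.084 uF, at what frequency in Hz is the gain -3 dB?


Cutoff frequency of a first-order RC filter:
fc = 1 / (2 * pi * R * C)
C = 12.084 uF = 1.2084e-05 F
fc = 1 / (2 * pi * 165559.0 * 1.2084e-05)
   = 1 / 12.570234496863
   = 0.079553 Hz

0.079553 Hz


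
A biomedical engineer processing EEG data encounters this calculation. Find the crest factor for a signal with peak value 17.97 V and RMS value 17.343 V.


Crest factor is the ratio of peak to RMS:
CF = V_peak / V_rms
   = 17.97 / 17.343
   = 1.0362

1.0362


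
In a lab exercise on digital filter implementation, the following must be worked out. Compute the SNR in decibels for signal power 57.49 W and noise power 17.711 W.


SNR in decibels:
SNR = 10 * log10(Ps / Pn)
    = 10 * log10(57.49 / 17.711)
    = 10 * log10(3.246)
    = 10 * 0.5113
    = 5.11 dB

5.11 dB


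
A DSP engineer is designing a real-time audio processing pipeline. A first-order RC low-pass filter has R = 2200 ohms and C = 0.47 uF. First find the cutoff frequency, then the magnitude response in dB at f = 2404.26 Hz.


Step 1 — cutoff frequency:
fc = 1 / (2*pi*R*C)
C = 0.47 uF = 4.7e-07 F
fc = 1 / (2*pi*2200*4.7e-07)
   = 153.922 Hz

Step 2 — magnitude at f = 2404.26 Hz:
|H(f)| = 1 / sqrt(1 + (f/fc)^2)
f/fc = 2404.26 / 153.922 = 15.619989
|H| = 1 / sqrt(1 + 243.984056) = 0.0638897
|H|_dB = 20*log10(0.0638897) = -23.89 dB

fc = 153.922 Hz; |H(2404.26 Hz)| = -23.89 dB


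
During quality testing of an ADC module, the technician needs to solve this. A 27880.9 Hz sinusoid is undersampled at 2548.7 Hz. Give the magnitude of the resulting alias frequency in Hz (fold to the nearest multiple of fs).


Compute the nearest integer multiple of fs to the signal:
n = round(27880.9 / 2548.7) = 11
f_alias = |27880.9 - 11 * 2548.7|
        = |27880.9 - 28035.7|
        = 154.8 Hz

154.8


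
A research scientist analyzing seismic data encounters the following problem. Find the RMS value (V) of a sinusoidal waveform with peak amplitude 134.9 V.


RMS voltage for a sinusoidal waveform:
V_rms = V_peak / sqrt(2)
      = 134.9 / 1.414214
      = 95.389 V

95.389 V


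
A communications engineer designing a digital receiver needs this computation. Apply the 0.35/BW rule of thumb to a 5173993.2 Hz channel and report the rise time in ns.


Rise time from bandwidth relationship:
tr = 0.35 / BW
   = 0.35 / 5173993.2
   = 6.764601082e-08 s
   = 67.646 ns

67.646 ns


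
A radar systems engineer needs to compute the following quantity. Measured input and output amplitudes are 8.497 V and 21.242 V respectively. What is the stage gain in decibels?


Voltage gain in dB:
G = 20 * log10(Vout / Vin)
  = 20 * log10(21.242 / 8.497)
  = 20 * log10(2.499941)
  = 20 * 0.39793
  = 7.96 dB

7.96 dB


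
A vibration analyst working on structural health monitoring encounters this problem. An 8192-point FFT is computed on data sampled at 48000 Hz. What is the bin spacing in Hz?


DFT frequency resolution:
df = fs / N
   = 48000 / 8192
   = 5.8594 Hz

5.8594 Hz


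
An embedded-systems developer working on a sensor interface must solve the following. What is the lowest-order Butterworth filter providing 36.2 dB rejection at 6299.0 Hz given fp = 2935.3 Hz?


Butterworth filter order formula:
n = log10(10^(A/10) - 1) / (2 * log10(f_stop/f_pass))
10^(36.2/10) - 1 = 4167.6938
f_stop/f_pass = 6299.0 / 2935.3 = 2.1459
n = 5.4579 -> ceil = 6

6


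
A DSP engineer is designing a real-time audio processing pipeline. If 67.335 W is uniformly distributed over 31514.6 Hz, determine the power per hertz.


Power spectral density:
PSD = P / BW
    = 67.335 / 31514.6
    = 0.00213663 W/Hz

0.00213663 W/Hz


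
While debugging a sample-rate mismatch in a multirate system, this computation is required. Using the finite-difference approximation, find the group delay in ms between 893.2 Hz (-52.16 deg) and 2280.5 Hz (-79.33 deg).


Group delay from phase difference:
tau = -d(phi)/d(omega)
d(phi) = -27.17 deg = -0.474206 rad
d(omega) = 2*pi*(2280.5 - 893.2) = 8716.663 rad/s
tau = -(-0.474206) / 8716.663
    = 0.0544 ms

0.0544 ms


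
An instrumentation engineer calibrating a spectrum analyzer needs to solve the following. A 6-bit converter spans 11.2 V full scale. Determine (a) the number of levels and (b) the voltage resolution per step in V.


Step 1 — number of quantization levels:
L = 2^N = 2^6 = 64

Step 2 — LSB step size:
delta = Vfs / L
      = 11.2 / 64
      = 0.175 V

Levels = 64; step size = 0.175 V


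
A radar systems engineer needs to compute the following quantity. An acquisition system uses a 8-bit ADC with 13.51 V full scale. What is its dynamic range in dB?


Dynamic range from full-scale to LSB:
V_min = V_max / 2^bits = 13.51 / 2^8
DR = 20 * log10(V_max / V_min)
   = 20 * log10(2^8)
   = 20 * 8 * log10(2)
   = 48.16 dB

48.16 dB


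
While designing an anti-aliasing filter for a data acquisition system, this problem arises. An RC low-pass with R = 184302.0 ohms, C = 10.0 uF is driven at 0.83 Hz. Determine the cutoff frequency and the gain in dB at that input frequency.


Step 1 — cutoff frequency:
fc = 1 / (2*pi*R*C)
C = 10.0 uF = 1e-05 F
fc = 1 / (2*pi*184302.0*1e-05)
   = 0.0863555 Hz

Step 2 — magnitude at f = 0.83 Hz:
|H(f)| = 1 / sqrt(1 + (f/fc)^2)
f/fc = 0.83 / 0.0863555 = 9.611432
|H| = 1 / sqrt(1 + 92.379625) = 0.1034842
|H|_dB = 20*log10(0.1034842) = -19.7 dB

fc = 0.0863555 Hz; |H(0.83 Hz)| = -19.7 dB


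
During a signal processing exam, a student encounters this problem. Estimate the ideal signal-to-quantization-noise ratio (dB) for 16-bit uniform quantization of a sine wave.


Theoretical SNR for a full-scale sinusoid:
SNR = 6.02 * N + 1.76
    = 6.02 * 16 + 1.76
    = 96.32 + 1.76
    = 98.08 dB

98.08 dB


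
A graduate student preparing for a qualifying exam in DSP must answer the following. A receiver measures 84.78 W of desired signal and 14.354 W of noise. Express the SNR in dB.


SNR in decibels:
SNR = 10 * log10(Ps / Pn)
    = 10 * log10(84.78 / 14.354)
    = 10 * log10(5.9064)
    = 10 * 0.7713
    = 7.71 dB

7.71 dB


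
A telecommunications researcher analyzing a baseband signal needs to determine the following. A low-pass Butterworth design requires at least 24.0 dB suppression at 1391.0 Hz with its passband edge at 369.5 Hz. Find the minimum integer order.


Butterworth filter order formula:
n = log10(10^(A/10) - 1) / (2 * log10(f_stop/f_pass))
10^(24.0/10) - 1 = 250.1886
f_stop/f_pass = 1391.0 / 369.5 = 3.7645
n = 2.0829 -> ceil = 3

3


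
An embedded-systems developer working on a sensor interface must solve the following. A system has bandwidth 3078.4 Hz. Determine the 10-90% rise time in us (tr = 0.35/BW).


Rise time from bandwidth relationship:
tr = 0.35 / BW
   = 0.35 / 3078.4
   = 0.0001136954262 s
   = 113.6954 us

113.6954 us


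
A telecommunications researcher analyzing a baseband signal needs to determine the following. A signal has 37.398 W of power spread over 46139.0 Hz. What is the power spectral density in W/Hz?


Power spectral density:
PSD = P / BW
    = 37.398 / 46139.0
    = 0.00081055 W/Hz

0.00081055 W/Hz


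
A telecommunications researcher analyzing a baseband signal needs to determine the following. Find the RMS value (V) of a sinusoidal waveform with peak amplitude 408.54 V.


RMS voltage for a sinusoidal waveform:
V_rms = V_peak / sqrt(2)
      = 408.54 / 1.414214
      = 288.881 V

288.881 V


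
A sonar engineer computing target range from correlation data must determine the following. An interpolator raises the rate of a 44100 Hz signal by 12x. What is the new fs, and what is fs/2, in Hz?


Step 1 — output sample rate after interpolation by L:
fs_out = L * fs_in = 12 * 44100 = 529200 Hz

Step 2 — Nyquist frequency of the output stream:
f_Nyq = fs_out / 2 = 529200 / 2 = 264600.0 Hz

fs_out = 529200 Hz; f_Nyquist = 264600.0 Hz


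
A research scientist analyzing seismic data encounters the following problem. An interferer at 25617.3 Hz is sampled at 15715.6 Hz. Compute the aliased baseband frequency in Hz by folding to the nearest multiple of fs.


Compute the nearest integer multiple of fs to the signal:
n = round(25617.3 / 15715.6) = 2
f_alias = |25617.3 - 2 * 15715.6|
        = |25617.3 - 31431.2|
        = 5813.9 Hz

5813.9


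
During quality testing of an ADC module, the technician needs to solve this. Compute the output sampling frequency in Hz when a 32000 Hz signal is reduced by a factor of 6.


Decimation reduces the sample rate:
fs_out = fs_in / M
       = 32000 / 6
       = 5333.3333 Hz

5333.3333 Hz


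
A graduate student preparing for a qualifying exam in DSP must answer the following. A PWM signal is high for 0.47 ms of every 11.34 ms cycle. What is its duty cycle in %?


Duty cycle as a percentage:
DC = (t_on / T) * 100
   = (0.47 / 11.34) * 100
   = 0.041446 * 100
   = 4.14 %

4.14 %


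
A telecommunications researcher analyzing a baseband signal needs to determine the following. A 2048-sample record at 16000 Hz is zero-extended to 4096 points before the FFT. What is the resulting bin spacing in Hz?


Frequency resolution after zero-padding:
N_padded = 2048 * 2 = 4096
df = fs / N_padded
   = 16000 / 4096
   = 3.9062 Hz

3.9062 Hz


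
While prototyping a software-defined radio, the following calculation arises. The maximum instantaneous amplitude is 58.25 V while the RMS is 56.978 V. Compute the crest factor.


Crest factor is the ratio of peak to RMS:
CF = V_peak / V_rms
   = 58.25 / 56.978
   = 1.0223

1.0223


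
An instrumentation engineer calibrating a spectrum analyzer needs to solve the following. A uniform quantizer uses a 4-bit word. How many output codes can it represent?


Number of quantization levels = 2^N
= 2^4
= 16

16


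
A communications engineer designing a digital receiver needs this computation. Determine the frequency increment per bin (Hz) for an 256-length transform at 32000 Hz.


DFT frequency resolution:
df = fs / N
   = 32000 / 256
   = 125.0 Hz

125.0 Hz


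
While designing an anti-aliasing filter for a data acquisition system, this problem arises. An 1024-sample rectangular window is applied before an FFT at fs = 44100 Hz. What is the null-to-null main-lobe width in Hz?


Main lobe width for a rectangular window:
Width = 2 * fs / N
      = 2 * 44100 / 1024
      = 88200 / 1024
      = 86.133 Hz

86.133 Hz


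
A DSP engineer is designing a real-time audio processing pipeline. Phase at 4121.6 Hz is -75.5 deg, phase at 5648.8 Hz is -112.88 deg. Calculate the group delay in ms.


Group delay from phase difference:
tau = -d(phi)/d(omega)
d(phi) = -37.38 deg = -0.652404 rad
d(omega) = 2*pi*(5648.8 - 4121.6) = 9595.6806 rad/s
tau = -(-0.652404) / 9595.6806
    = 0.068 ms

0.068 ms


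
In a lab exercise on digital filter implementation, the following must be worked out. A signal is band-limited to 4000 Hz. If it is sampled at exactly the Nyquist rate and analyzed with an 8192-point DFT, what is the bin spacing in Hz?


Step 1 — Nyquist sampling rate:
fs = 2 * fmax = 2 * 4000 = 8000 Hz

Step 2 — DFT bin spacing:
df = fs / N = 8000 / 8192 = 0.9766 Hz

0.9766 Hz
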